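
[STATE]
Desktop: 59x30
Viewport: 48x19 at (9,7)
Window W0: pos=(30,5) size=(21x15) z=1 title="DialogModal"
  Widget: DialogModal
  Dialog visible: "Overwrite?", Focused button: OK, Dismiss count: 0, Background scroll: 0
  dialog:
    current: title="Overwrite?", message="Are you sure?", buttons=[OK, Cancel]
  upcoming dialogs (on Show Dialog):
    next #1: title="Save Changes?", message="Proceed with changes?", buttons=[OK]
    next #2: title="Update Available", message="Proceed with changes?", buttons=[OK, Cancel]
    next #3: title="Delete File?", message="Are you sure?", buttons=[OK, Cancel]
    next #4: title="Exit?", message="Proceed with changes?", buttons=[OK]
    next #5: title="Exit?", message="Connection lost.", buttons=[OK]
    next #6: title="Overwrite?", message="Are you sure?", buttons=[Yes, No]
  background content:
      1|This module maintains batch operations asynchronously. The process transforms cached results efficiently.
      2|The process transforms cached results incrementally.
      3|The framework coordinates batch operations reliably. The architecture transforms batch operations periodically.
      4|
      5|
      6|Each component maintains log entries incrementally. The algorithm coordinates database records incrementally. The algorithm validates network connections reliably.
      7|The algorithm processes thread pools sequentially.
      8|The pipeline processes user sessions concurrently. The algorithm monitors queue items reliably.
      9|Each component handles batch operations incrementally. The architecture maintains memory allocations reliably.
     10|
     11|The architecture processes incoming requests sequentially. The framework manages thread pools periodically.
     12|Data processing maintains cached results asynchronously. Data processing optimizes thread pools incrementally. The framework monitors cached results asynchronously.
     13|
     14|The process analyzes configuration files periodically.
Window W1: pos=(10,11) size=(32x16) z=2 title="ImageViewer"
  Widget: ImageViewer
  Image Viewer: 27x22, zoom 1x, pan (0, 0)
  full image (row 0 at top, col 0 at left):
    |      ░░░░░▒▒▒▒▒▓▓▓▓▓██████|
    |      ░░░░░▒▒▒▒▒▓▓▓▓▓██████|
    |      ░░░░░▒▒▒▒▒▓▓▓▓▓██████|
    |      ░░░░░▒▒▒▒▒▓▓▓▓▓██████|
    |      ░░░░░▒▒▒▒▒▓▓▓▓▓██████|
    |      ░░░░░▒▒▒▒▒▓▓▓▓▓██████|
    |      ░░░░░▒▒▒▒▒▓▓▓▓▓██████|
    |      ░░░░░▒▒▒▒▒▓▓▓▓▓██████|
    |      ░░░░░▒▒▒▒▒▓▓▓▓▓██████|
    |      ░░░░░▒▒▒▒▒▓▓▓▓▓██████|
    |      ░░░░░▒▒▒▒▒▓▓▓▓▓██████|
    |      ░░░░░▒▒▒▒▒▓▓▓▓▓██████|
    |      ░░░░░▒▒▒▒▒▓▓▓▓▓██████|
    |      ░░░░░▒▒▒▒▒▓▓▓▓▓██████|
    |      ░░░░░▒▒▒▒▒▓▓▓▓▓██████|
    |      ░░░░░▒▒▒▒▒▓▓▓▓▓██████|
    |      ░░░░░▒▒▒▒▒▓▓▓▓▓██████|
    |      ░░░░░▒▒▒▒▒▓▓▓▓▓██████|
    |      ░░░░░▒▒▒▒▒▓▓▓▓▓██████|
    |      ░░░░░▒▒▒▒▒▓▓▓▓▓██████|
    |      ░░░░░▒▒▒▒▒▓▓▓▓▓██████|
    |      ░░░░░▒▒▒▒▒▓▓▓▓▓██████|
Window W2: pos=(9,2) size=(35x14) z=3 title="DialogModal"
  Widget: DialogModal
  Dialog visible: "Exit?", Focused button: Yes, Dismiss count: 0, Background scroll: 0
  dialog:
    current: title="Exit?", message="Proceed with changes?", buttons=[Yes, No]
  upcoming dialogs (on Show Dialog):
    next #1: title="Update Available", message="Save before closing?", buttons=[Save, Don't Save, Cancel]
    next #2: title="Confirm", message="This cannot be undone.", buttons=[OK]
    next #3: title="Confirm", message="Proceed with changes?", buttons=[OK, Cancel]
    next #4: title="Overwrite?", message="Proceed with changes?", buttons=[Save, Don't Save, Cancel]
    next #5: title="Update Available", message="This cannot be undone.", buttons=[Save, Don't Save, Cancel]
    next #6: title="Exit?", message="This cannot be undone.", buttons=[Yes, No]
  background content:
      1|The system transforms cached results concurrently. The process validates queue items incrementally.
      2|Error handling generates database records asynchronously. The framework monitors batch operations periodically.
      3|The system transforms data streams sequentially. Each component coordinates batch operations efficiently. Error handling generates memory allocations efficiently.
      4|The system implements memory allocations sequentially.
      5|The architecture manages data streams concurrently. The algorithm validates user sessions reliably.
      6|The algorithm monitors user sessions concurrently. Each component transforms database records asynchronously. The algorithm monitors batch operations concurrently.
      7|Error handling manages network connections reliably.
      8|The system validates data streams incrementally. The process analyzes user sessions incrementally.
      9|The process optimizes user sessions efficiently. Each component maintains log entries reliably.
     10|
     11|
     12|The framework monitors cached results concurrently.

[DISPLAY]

┃The ┌───────────────────────┐ream┃──────┨      
┃The │         Exit?         │allo┃aintai┃      
┃The │ Proceed with changes? │ str┃ransfo┃      
┃The │       [Yes]  No       │essi┃ coord┃      
┃Erro└───────────────────────┘k co┃───┐  ┃      
┃The system validates data streams┃e? │  ┃      
┃The process optimizes user sessio┃re?│in┃      
┃                                 ┃el │ce┃      
┗━━━━━━━━━━━━━━━━━━━━━━━━━━━━━━━━━┛───┘es┃      
 ┃      ░░░░░▒▒▒▒▒▓▓▓▓▓██████   ┃ent hand┃      
 ┃      ░░░░░▒▒▒▒▒▓▓▓▓▓██████   ┃        ┃      
 ┃      ░░░░░▒▒▒▒▒▓▓▓▓▓██████   ┃cture pr┃      
 ┃      ░░░░░▒▒▒▒▒▓▓▓▓▓██████   ┃━━━━━━━━┛      
 ┃      ░░░░░▒▒▒▒▒▓▓▓▓▓██████   ┃               
 ┃      ░░░░░▒▒▒▒▒▓▓▓▓▓██████   ┃               
 ┃      ░░░░░▒▒▒▒▒▓▓▓▓▓██████   ┃               
 ┃      ░░░░░▒▒▒▒▒▓▓▓▓▓██████   ┃               
 ┃      ░░░░░▒▒▒▒▒▓▓▓▓▓██████   ┃               
 ┃      ░░░░░▒▒▒▒▒▓▓▓▓▓██████   ┃               


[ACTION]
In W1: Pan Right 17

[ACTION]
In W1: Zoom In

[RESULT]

┃The ┌───────────────────────┐ream┃──────┨      
┃The │         Exit?         │allo┃aintai┃      
┃The │ Proceed with changes? │ str┃ransfo┃      
┃The │       [Yes]  No       │essi┃ coord┃      
┃Erro└───────────────────────┘k co┃───┐  ┃      
┃The system validates data streams┃e? │  ┃      
┃The process optimizes user sessio┃re?│in┃      
┃                                 ┃el │ce┃      
┗━━━━━━━━━━━━━━━━━━━━━━━━━━━━━━━━━┛───┘es┃      
 ┃░░░░░▒▒▒▒▒▒▒▒▒▒▓▓▓▓▓▓▓▓▓▓█████┃ent hand┃      
 ┃░░░░░▒▒▒▒▒▒▒▒▒▒▓▓▓▓▓▓▓▓▓▓█████┃        ┃      
 ┃░░░░░▒▒▒▒▒▒▒▒▒▒▓▓▓▓▓▓▓▓▓▓█████┃cture pr┃      
 ┃░░░░░▒▒▒▒▒▒▒▒▒▒▓▓▓▓▓▓▓▓▓▓█████┃━━━━━━━━┛      
 ┃░░░░░▒▒▒▒▒▒▒▒▒▒▓▓▓▓▓▓▓▓▓▓█████┃               
 ┃░░░░░▒▒▒▒▒▒▒▒▒▒▓▓▓▓▓▓▓▓▓▓█████┃               
 ┃░░░░░▒▒▒▒▒▒▒▒▒▒▓▓▓▓▓▓▓▓▓▓█████┃               
 ┃░░░░░▒▒▒▒▒▒▒▒▒▒▓▓▓▓▓▓▓▓▓▓█████┃               
 ┃░░░░░▒▒▒▒▒▒▒▒▒▒▓▓▓▓▓▓▓▓▓▓█████┃               
 ┃░░░░░▒▒▒▒▒▒▒▒▒▒▓▓▓▓▓▓▓▓▓▓█████┃               


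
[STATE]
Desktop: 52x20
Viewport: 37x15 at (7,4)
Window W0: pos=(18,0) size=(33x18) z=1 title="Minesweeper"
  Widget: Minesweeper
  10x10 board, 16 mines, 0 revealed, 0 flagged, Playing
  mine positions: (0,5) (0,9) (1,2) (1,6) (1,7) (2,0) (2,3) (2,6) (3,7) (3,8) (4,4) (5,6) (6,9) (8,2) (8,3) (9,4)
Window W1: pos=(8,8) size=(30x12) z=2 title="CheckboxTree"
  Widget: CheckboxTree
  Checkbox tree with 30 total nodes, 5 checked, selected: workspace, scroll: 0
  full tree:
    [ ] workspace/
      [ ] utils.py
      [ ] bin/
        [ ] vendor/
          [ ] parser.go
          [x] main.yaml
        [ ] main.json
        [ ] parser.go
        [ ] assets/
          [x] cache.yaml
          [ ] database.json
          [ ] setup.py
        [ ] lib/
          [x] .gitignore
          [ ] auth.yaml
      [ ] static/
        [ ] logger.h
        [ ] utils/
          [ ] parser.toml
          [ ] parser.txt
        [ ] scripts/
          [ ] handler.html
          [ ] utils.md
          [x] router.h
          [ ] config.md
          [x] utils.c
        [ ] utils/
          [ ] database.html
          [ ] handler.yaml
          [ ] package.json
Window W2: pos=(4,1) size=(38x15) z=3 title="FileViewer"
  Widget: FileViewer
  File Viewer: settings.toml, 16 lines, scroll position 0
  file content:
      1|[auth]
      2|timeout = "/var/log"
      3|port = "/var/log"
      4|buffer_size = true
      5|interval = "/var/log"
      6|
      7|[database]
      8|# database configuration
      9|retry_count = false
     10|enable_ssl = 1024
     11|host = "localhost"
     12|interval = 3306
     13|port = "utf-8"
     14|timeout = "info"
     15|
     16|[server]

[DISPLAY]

uth]                             ▲┃  
meout = "/var/log"               █┃  
rt = "/var/log"                  ░┃  
ffer_size = true                 ░┃  
terval = "/var/log"              ░┃  
                                 ░┃  
atabase]                         ░┃  
database configuration           ░┃  
try_count = false                ░┃  
able_ssl = 1024                  ░┃  
st = "localhost"                 ▼┃  
━━━━━━━━━━━━━━━━━━━━━━━━━━━━━━━━━━┛  
 ┃       [x] main.yaml        ┃      
 ┃     [ ] main.json          ┃━━━━━━
 ┃     [ ] parser.go          ┃      


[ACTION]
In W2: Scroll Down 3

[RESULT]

ffer_size = true                 ▲┃  
terval = "/var/log"              ░┃  
                                 ░┃  
atabase]                         ░┃  
database configuration           ░┃  
try_count = false                ░┃  
able_ssl = 1024                  █┃  
st = "localhost"                 ░┃  
terval = 3306                    ░┃  
rt = "utf-8"                     ░┃  
meout = "info"                   ▼┃  
━━━━━━━━━━━━━━━━━━━━━━━━━━━━━━━━━━┛  
 ┃       [x] main.yaml        ┃      
 ┃     [ ] main.json          ┃━━━━━━
 ┃     [ ] parser.go          ┃      


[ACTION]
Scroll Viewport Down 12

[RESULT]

terval = "/var/log"              ░┃  
                                 ░┃  
atabase]                         ░┃  
database configuration           ░┃  
try_count = false                ░┃  
able_ssl = 1024                  █┃  
st = "localhost"                 ░┃  
terval = 3306                    ░┃  
rt = "utf-8"                     ░┃  
meout = "info"                   ▼┃  
━━━━━━━━━━━━━━━━━━━━━━━━━━━━━━━━━━┛  
 ┃       [x] main.yaml        ┃      
 ┃     [ ] main.json          ┃━━━━━━
 ┃     [ ] parser.go          ┃      
 ┗━━━━━━━━━━━━━━━━━━━━━━━━━━━━┛      


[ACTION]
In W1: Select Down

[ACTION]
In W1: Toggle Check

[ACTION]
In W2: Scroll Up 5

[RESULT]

meout = "/var/log"               █┃  
rt = "/var/log"                  ░┃  
ffer_size = true                 ░┃  
terval = "/var/log"              ░┃  
                                 ░┃  
atabase]                         ░┃  
database configuration           ░┃  
try_count = false                ░┃  
able_ssl = 1024                  ░┃  
st = "localhost"                 ▼┃  
━━━━━━━━━━━━━━━━━━━━━━━━━━━━━━━━━━┛  
 ┃       [x] main.yaml        ┃      
 ┃     [ ] main.json          ┃━━━━━━
 ┃     [ ] parser.go          ┃      
 ┗━━━━━━━━━━━━━━━━━━━━━━━━━━━━┛      


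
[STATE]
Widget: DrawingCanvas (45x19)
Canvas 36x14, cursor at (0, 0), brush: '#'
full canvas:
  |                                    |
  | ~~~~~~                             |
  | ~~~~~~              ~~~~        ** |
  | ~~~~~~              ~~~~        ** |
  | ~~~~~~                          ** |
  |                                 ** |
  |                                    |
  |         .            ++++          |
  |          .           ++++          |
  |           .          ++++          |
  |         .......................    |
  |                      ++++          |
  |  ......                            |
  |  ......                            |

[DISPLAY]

+                                            
 ~~~~~~                                      
 ~~~~~~              ~~~~        **          
 ~~~~~~              ~~~~        **          
 ~~~~~~                          **          
                                 **          
                                             
         .            ++++                   
          .           ++++                   
           .          ++++                   
         .......................             
                      ++++                   
  ......                                     
  ......                                     
                                             
                                             
                                             
                                             
                                             


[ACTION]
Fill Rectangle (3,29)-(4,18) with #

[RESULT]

+                                            
 ~~~~~~                                      
 ~~~~~~              ~~~~        **          
 ~~~~~~           ############   **          
 ~~~~~~           ############   **          
                                 **          
                                             
         .            ++++                   
          .           ++++                   
           .          ++++                   
         .......................             
                      ++++                   
  ......                                     
  ......                                     
                                             
                                             
                                             
                                             
                                             


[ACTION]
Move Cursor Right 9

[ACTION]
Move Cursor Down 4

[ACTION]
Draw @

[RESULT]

                                             
 ~~~~~~                                      
 ~~~~~~              ~~~~        **          
 ~~~~~~           ############   **          
 ~~~~~~  @        ############   **          
                                 **          
                                             
         .            ++++                   
          .           ++++                   
           .          ++++                   
         .......................             
                      ++++                   
  ......                                     
  ......                                     
                                             
                                             
                                             
                                             
                                             


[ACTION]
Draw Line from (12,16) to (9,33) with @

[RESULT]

                                             
 ~~~~~~                                      
 ~~~~~~              ~~~~        **          
 ~~~~~~           ############   **          
 ~~~~~~  @        ############   **          
                                 **          
                                             
         .            ++++                   
          .           ++++                   
           .          ++++     @@@           
         ................@@@@@@.             
                   @@@@@@+                   
  ......        @@@                          
  ......                                     
                                             
                                             
                                             
                                             
                                             


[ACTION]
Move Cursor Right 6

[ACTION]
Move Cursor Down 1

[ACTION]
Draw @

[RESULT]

                                             
 ~~~~~~                                      
 ~~~~~~              ~~~~        **          
 ~~~~~~           ############   **          
 ~~~~~~  @        ############   **          
               @                 **          
                                             
         .            ++++                   
          .           ++++                   
           .          ++++     @@@           
         ................@@@@@@.             
                   @@@@@@+                   
  ......        @@@                          
  ......                                     
                                             
                                             
                                             
                                             
                                             


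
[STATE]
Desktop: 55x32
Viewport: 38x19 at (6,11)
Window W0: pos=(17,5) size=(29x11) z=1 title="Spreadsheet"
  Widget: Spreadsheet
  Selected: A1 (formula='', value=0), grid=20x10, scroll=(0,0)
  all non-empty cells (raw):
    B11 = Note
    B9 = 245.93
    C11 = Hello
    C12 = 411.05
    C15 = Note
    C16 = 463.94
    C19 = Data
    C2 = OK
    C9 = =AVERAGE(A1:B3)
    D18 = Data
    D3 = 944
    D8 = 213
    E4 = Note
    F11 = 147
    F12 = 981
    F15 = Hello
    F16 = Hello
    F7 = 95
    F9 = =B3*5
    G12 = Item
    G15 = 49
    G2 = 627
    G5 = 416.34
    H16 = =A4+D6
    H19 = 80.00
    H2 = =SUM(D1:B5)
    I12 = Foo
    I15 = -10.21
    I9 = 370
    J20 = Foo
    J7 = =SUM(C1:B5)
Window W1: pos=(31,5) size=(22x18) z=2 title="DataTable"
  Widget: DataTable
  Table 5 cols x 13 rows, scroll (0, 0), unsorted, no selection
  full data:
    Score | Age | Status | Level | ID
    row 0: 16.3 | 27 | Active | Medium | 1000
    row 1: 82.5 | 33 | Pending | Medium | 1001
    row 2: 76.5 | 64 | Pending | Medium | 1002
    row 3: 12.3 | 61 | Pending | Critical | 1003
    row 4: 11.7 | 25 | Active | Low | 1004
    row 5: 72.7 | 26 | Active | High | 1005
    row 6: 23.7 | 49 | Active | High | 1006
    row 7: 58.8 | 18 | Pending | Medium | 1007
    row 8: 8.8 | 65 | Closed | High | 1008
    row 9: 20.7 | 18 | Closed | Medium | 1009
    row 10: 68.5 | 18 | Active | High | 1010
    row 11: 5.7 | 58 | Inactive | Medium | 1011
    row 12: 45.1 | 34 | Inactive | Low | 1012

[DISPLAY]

           ┃  1      [0] ┃82.5 │33 │Pe
           ┃  2        0 ┃76.5 │64 │Pe
           ┃  3        0 ┃12.3 │61 │Pe
           ┃  4        0 ┃11.7 │25 │Ac
           ┗━━━━━━━━━━━━━┃72.7 │26 │Ac
                         ┃23.7 │49 │Ac
                         ┃58.8 │18 │Pe
                         ┃8.8  │65 │Cl
                         ┃20.7 │18 │Cl
                         ┃68.5 │18 │Ac
                         ┃5.7  │58 │In
                         ┗━━━━━━━━━━━━
                                      
                                      
                                      
                                      
                                      
                                      
                                      


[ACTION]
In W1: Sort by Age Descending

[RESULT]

           ┃  1      [0] ┃76.5 │64 │Pe
           ┃  2        0 ┃12.3 │61 │Pe
           ┃  3        0 ┃5.7  │58 │In
           ┃  4        0 ┃23.7 │49 │Ac
           ┗━━━━━━━━━━━━━┃45.1 │34 │In
                         ┃82.5 │33 │Pe
                         ┃16.3 │27 │Ac
                         ┃72.7 │26 │Ac
                         ┃11.7 │25 │Ac
                         ┃58.8 │18 │Pe
                         ┃20.7 │18 │Cl
                         ┗━━━━━━━━━━━━
                                      
                                      
                                      
                                      
                                      
                                      
                                      


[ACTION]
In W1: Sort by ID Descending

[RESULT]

           ┃  1      [0] ┃5.7  │58 │In
           ┃  2        0 ┃68.5 │18 │Ac
           ┃  3        0 ┃20.7 │18 │Cl
           ┃  4        0 ┃8.8  │65 │Cl
           ┗━━━━━━━━━━━━━┃58.8 │18 │Pe
                         ┃23.7 │49 │Ac
                         ┃72.7 │26 │Ac
                         ┃11.7 │25 │Ac
                         ┃12.3 │61 │Pe
                         ┃76.5 │64 │Pe
                         ┃82.5 │33 │Pe
                         ┗━━━━━━━━━━━━
                                      
                                      
                                      
                                      
                                      
                                      
                                      


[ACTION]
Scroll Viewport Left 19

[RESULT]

                 ┃  1      [0] ┃5.7  │
                 ┃  2        0 ┃68.5 │
                 ┃  3        0 ┃20.7 │
                 ┃  4        0 ┃8.8  │
                 ┗━━━━━━━━━━━━━┃58.8 │
                               ┃23.7 │
                               ┃72.7 │
                               ┃11.7 │
                               ┃12.3 │
                               ┃76.5 │
                               ┃82.5 │
                               ┗━━━━━━
                                      
                                      
                                      
                                      
                                      
                                      
                                      


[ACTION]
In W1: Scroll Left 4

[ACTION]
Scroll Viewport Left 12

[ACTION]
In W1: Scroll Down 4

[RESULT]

                 ┃  1      [0] ┃68.5 │
                 ┃  2        0 ┃20.7 │
                 ┃  3        0 ┃8.8  │
                 ┃  4        0 ┃58.8 │
                 ┗━━━━━━━━━━━━━┃23.7 │
                               ┃72.7 │
                               ┃11.7 │
                               ┃12.3 │
                               ┃76.5 │
                               ┃82.5 │
                               ┃16.3 │
                               ┗━━━━━━
                                      
                                      
                                      
                                      
                                      
                                      
                                      


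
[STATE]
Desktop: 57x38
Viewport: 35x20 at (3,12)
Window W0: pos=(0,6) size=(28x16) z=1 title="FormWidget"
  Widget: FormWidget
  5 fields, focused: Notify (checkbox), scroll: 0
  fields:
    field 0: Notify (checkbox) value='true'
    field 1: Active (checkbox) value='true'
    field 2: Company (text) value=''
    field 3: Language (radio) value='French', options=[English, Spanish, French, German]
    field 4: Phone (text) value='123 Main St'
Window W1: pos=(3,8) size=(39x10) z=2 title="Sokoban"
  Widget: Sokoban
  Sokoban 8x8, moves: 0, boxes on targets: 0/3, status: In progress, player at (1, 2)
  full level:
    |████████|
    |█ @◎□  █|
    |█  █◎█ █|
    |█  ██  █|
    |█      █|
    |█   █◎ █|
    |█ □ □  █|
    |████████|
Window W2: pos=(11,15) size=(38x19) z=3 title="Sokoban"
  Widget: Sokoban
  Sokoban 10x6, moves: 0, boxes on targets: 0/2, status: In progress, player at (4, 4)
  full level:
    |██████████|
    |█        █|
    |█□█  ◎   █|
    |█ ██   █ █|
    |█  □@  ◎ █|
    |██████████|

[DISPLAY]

┃█ @◎□  █                          
┃█  █◎█ █                          
┃█  ██  █                          
┃█      ┏━━━━━━━━━━━━━━━━━━━━━━━━━━
┃█   █◎ ┃ Sokoban                  
┗━━━━━━━┠──────────────────────────
        ┃██████████                
        ┃█        █                
        ┃█□█  ◎   █                
━━━━━━━━┃█ ██   █ █                
        ┃█  □@  ◎ █                
        ┃██████████                
        ┃Moves: 0  0/2             
        ┃                          
        ┃                          
        ┃                          
        ┃                          
        ┃                          
        ┃                          
        ┃                          


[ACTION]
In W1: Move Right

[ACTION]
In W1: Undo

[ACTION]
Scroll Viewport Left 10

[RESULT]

┃  ┃█ @◎□  █                       
┃  ┃█  █◎█ █                       
┃  ┃█  ██  █                       
┃  ┃█      ┏━━━━━━━━━━━━━━━━━━━━━━━
┃  ┃█   █◎ ┃ Sokoban               
┃  ┗━━━━━━━┠───────────────────────
┃          ┃██████████             
┃          ┃█        █             
┃          ┃█□█  ◎   █             
┗━━━━━━━━━━┃█ ██   █ █             
           ┃█  □@  ◎ █             
           ┃██████████             
           ┃Moves: 0  0/2          
           ┃                       
           ┃                       
           ┃                       
           ┃                       
           ┃                       
           ┃                       
           ┃                       


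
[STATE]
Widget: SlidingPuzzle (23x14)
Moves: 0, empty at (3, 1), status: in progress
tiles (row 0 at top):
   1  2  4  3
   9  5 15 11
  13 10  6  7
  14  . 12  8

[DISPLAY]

┌────┬────┬────┬────┐  
│  1 │  2 │  4 │  3 │  
├────┼────┼────┼────┤  
│  9 │  5 │ 15 │ 11 │  
├────┼────┼────┼────┤  
│ 13 │ 10 │  6 │  7 │  
├────┼────┼────┼────┤  
│ 14 │    │ 12 │  8 │  
└────┴────┴────┴────┘  
Moves: 0               
                       
                       
                       
                       


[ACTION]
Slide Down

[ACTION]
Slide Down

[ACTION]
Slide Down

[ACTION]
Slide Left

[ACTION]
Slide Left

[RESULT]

┌────┬────┬────┬────┐  
│  1 │  4 │  3 │    │  
├────┼────┼────┼────┤  
│  9 │  2 │ 15 │ 11 │  
├────┼────┼────┼────┤  
│ 13 │  5 │  6 │  7 │  
├────┼────┼────┼────┤  
│ 14 │ 10 │ 12 │  8 │  
└────┴────┴────┴────┘  
Moves: 5               
                       
                       
                       
                       


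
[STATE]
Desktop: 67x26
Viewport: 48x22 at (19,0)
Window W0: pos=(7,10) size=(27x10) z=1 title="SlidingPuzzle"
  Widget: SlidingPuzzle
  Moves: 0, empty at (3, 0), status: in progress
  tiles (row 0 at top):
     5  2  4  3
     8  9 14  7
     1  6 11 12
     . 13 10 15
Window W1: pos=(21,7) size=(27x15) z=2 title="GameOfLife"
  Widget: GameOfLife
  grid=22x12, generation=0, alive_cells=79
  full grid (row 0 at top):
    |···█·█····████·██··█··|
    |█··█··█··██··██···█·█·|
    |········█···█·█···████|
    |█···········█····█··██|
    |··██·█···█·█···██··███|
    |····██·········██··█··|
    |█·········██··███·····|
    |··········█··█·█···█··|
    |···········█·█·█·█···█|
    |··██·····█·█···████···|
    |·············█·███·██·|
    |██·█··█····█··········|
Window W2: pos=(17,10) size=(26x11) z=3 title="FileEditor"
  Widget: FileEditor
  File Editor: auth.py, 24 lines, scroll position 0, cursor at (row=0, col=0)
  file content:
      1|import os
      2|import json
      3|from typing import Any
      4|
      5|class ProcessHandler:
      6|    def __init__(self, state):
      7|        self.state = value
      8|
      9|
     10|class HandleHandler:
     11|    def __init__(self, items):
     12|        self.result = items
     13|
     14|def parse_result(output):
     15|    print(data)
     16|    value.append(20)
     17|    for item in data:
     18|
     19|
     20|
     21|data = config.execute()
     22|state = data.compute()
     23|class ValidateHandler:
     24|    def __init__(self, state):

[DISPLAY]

                                                
                                                
                                                
                                                
                                                
                                                
                                                
  ┏━━━━━━━━━━━━━━━━━━━━━━━━━┓                   
  ┃ GameOfLife              ┃                   
  ┠─────────────────────────┨                   
━━━━━━━━━━━━━━━━━━━━━━━┓    ┃                   
FileEditor             ┃·   ┃                   
───────────────────────┨█   ┃                   
mport os              ▲┃█   ┃                   
mport json            █┃█   ┃                   
rom typing import Any ░┃·   ┃                   
                      ░┃·   ┃                   
lass ProcessHandler:  ░┃·   ┃                   
   def __init__(self, ░┃█   ┃                   
       self.state = va▼┃·   ┃                   
━━━━━━━━━━━━━━━━━━━━━━━┛·   ┃                   
  ┗━━━━━━━━━━━━━━━━━━━━━━━━━┛                   


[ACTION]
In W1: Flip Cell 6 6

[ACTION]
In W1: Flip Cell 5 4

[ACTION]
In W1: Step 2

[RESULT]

                                                
                                                
                                                
                                                
                                                
                                                
                                                
  ┏━━━━━━━━━━━━━━━━━━━━━━━━━┓                   
  ┃ GameOfLife              ┃                   
  ┠─────────────────────────┨                   
━━━━━━━━━━━━━━━━━━━━━━━┓    ┃                   
FileEditor             ┃·   ┃                   
───────────────────────┨·   ┃                   
mport os              ▲┃·   ┃                   
mport json            █┃·   ┃                   
rom typing import Any ░┃·   ┃                   
                      ░┃·   ┃                   
lass ProcessHandler:  ░┃·   ┃                   
   def __init__(self, ░┃·   ┃                   
       self.state = va▼┃·   ┃                   
━━━━━━━━━━━━━━━━━━━━━━━┛·   ┃                   
  ┗━━━━━━━━━━━━━━━━━━━━━━━━━┛                   


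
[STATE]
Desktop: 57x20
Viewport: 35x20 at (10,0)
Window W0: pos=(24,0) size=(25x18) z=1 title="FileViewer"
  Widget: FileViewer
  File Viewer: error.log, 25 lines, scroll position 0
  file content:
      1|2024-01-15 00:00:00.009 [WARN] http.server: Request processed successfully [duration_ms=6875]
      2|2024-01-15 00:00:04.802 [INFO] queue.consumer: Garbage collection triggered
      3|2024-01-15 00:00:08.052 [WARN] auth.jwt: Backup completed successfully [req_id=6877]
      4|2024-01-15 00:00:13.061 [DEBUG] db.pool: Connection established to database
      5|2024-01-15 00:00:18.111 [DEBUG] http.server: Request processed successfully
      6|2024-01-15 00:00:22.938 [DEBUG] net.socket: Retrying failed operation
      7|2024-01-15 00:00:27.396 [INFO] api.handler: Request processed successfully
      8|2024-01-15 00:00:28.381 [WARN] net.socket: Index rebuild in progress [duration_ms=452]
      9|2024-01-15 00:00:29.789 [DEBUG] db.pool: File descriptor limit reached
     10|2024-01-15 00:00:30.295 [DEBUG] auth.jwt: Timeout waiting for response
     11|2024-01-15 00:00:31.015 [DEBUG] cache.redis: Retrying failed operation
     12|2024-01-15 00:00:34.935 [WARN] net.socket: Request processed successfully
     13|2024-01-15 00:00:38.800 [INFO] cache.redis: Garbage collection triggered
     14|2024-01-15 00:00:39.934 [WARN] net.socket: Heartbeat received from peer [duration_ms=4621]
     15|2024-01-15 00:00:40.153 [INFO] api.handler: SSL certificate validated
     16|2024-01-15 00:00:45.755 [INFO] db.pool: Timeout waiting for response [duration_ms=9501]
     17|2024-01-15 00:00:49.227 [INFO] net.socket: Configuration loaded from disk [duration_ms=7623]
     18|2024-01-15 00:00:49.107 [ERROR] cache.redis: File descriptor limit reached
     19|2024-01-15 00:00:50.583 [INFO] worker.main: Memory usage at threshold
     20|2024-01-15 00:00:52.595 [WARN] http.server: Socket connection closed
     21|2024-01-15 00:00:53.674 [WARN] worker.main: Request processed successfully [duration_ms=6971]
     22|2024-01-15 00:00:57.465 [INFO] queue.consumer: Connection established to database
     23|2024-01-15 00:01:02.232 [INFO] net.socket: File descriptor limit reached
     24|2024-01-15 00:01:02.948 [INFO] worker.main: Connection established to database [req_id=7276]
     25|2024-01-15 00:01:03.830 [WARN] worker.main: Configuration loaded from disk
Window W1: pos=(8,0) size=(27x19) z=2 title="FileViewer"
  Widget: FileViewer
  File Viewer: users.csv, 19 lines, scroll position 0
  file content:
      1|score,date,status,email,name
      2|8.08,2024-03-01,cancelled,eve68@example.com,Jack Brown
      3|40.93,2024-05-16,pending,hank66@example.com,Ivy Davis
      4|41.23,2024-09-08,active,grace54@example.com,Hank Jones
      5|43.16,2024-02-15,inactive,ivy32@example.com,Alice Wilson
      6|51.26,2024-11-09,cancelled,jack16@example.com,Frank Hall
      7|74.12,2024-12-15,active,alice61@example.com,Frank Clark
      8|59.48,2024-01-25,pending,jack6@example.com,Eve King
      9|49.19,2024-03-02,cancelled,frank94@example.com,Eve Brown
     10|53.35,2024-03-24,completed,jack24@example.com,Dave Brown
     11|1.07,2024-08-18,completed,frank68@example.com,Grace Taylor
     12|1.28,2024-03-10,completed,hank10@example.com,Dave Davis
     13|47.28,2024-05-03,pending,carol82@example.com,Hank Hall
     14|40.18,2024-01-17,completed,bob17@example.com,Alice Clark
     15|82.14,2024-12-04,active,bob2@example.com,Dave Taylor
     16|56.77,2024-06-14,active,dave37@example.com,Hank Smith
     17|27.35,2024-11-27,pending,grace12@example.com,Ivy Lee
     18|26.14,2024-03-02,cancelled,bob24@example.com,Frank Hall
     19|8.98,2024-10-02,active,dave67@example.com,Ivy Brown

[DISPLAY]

━━━━━━━━━━━━━━━━━━━━━━━━┓━━━━━━━━━━
FileViewer              ┃r         
────────────────────────┨──────────
core,date,status,email,▲┃ 00:00:00.
.08,2024-03-01,cancelle█┃ 00:00:04.
0.93,2024-05-16,pending░┃ 00:00:08.
1.23,2024-09-08,active,░┃ 00:00:13.
3.16,2024-02-15,inactiv░┃ 00:00:18.
1.26,2024-11-09,cancell░┃ 00:00:22.
4.12,2024-12-15,active,░┃ 00:00:27.
9.48,2024-01-25,pending░┃ 00:00:28.
9.19,2024-03-02,cancell░┃ 00:00:29.
3.35,2024-03-24,complet░┃ 00:00:30.
.07,2024-08-18,complete░┃ 00:00:31.
.28,2024-03-10,complete░┃ 00:00:34.
7.28,2024-05-03,pending░┃ 00:00:38.
0.18,2024-01-17,complet░┃ 00:00:39.
2.14,2024-12-04,active,▼┃━━━━━━━━━━
━━━━━━━━━━━━━━━━━━━━━━━━┛          
                                   


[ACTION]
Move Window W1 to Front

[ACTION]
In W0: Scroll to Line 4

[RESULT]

━━━━━━━━━━━━━━━━━━━━━━━━┓━━━━━━━━━━
FileViewer              ┃r         
────────────────────────┨──────────
core,date,status,email,▲┃ 00:00:13.
.08,2024-03-01,cancelle█┃ 00:00:18.
0.93,2024-05-16,pending░┃ 00:00:22.
1.23,2024-09-08,active,░┃ 00:00:27.
3.16,2024-02-15,inactiv░┃ 00:00:28.
1.26,2024-11-09,cancell░┃ 00:00:29.
4.12,2024-12-15,active,░┃ 00:00:30.
9.48,2024-01-25,pending░┃ 00:00:31.
9.19,2024-03-02,cancell░┃ 00:00:34.
3.35,2024-03-24,complet░┃ 00:00:38.
.07,2024-08-18,complete░┃ 00:00:39.
.28,2024-03-10,complete░┃ 00:00:40.
7.28,2024-05-03,pending░┃ 00:00:45.
0.18,2024-01-17,complet░┃ 00:00:49.
2.14,2024-12-04,active,▼┃━━━━━━━━━━
━━━━━━━━━━━━━━━━━━━━━━━━┛          
                                   


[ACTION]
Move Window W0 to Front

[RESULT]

━━━━━━━━━━━━━━┏━━━━━━━━━━━━━━━━━━━━
FileViewer    ┃ FileViewer         
──────────────┠────────────────────
core,date,stat┃2024-01-15 00:00:13.
.08,2024-03-01┃2024-01-15 00:00:18.
0.93,2024-05-1┃2024-01-15 00:00:22.
1.23,2024-09-0┃2024-01-15 00:00:27.
3.16,2024-02-1┃2024-01-15 00:00:28.
1.26,2024-11-0┃2024-01-15 00:00:29.
4.12,2024-12-1┃2024-01-15 00:00:30.
9.48,2024-01-2┃2024-01-15 00:00:31.
9.19,2024-03-0┃2024-01-15 00:00:34.
3.35,2024-03-2┃2024-01-15 00:00:38.
.07,2024-08-18┃2024-01-15 00:00:39.
.28,2024-03-10┃2024-01-15 00:00:40.
7.28,2024-05-0┃2024-01-15 00:00:45.
0.18,2024-01-1┃2024-01-15 00:00:49.
2.14,2024-12-0┗━━━━━━━━━━━━━━━━━━━━
━━━━━━━━━━━━━━━━━━━━━━━━┛          
                                   
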